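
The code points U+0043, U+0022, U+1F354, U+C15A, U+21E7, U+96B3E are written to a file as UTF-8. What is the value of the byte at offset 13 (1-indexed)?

1-indexed offset 13 is 0-indexed offset 12.
U+0043 → 1-byte form 43 at offsets 0–0.
U+0022 → 1-byte form 22 at offsets 1–1.
U+1F354 → 4-byte form F0 9F 8D 94 at offsets 2–5.
U+C15A → 3-byte form EC 85 9A at offsets 6–8.
U+21E7 → 3-byte form E2 87 A7 at offsets 9–11.
U+96B3E → 4-byte form F2 96 AC BE at offsets 12–15.
Offset 12 falls in char 6's range; it's byte 1 of F2 96 AC BE = 0xF2.

0xF2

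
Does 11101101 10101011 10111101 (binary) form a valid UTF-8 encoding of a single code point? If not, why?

Structurally a 3-byte sequence; payload = 0xDAFD.
But 0xDAFD is in U+D800–U+DFFF, the surrogate range. Surrogates are not Unicode scalar values and are forbidden in UTF-8.

invalid (encodes a surrogate (U+D800–U+DFFF))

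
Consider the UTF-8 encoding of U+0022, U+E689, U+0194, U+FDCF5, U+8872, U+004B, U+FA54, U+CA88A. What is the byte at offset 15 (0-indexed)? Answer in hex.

U+0022 → 1-byte form 22 at offsets 0–0.
U+E689 → 3-byte form EE 9A 89 at offsets 1–3.
U+0194 → 2-byte form C6 94 at offsets 4–5.
U+FDCF5 → 4-byte form F3 BD B3 B5 at offsets 6–9.
U+8872 → 3-byte form E8 A1 B2 at offsets 10–12.
U+004B → 1-byte form 4B at offsets 13–13.
U+FA54 → 3-byte form EF A9 94 at offsets 14–16.
Offset 15 falls in char 7's range; it's byte 2 of EF A9 94 = 0xA9.

0xA9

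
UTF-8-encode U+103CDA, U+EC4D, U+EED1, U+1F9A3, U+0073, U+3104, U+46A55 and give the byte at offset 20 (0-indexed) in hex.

0xA9

U+103CDA → 4-byte form F4 83 B3 9A at offsets 0–3.
U+EC4D → 3-byte form EE B1 8D at offsets 4–6.
U+EED1 → 3-byte form EE BB 91 at offsets 7–9.
U+1F9A3 → 4-byte form F0 9F A6 A3 at offsets 10–13.
U+0073 → 1-byte form 73 at offsets 14–14.
U+3104 → 3-byte form E3 84 84 at offsets 15–17.
U+46A55 → 4-byte form F1 86 A9 95 at offsets 18–21.
Offset 20 falls in char 7's range; it's byte 3 of F1 86 A9 95 = 0xA9.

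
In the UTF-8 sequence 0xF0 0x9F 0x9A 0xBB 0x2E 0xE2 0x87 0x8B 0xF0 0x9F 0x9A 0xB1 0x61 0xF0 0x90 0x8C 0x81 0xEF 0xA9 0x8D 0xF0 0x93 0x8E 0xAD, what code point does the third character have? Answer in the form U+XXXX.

Offset 0: leading byte 0xF0 = 11110000 → 4-byte char #1 = F0 9F 9A BB.
Offset 4: leading byte 0x2E = 00101110 → 1-byte char #2 = 2E.
Offset 5: leading byte 0xE2 = 11100010 → 3-byte char #3 = E2 87 8B.
Leading byte 0xE2 = 11100010 matches 1110xxxx → 3-byte sequence.
Byte 1: 0xE2 = 11100010, payload 0010 (4 bits).
Byte 2: 0x87 = 10000111 (10xxxxxx ✓), payload 000111.
Byte 3: 0x8B = 10001011 (10xxxxxx ✓), payload 001011.
Concatenate: 0010000111001011 = 0x21CB (16 bits → U+21CB).

U+21CB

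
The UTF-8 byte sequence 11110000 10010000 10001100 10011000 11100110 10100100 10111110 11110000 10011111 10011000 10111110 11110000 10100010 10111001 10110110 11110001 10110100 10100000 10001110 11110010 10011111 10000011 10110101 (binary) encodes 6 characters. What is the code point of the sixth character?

U+9F0F5

Offset 0: leading byte 0xF0 = 11110000 → 4-byte char #1 = F0 90 8C 98.
Offset 4: leading byte 0xE6 = 11100110 → 3-byte char #2 = E6 A4 BE.
Offset 7: leading byte 0xF0 = 11110000 → 4-byte char #3 = F0 9F 98 BE.
Offset 11: leading byte 0xF0 = 11110000 → 4-byte char #4 = F0 A2 B9 B6.
Offset 15: leading byte 0xF1 = 11110001 → 4-byte char #5 = F1 B4 A0 8E.
Offset 19: leading byte 0xF2 = 11110010 → 4-byte char #6 = F2 9F 83 B5.
Leading byte 0xF2 = 11110010 matches 11110xxx → 4-byte sequence.
Byte 1: 0xF2 = 11110010, payload 010 (3 bits).
Byte 2: 0x9F = 10011111 (10xxxxxx ✓), payload 011111.
Byte 3: 0x83 = 10000011 (10xxxxxx ✓), payload 000011.
Byte 4: 0xB5 = 10110101 (10xxxxxx ✓), payload 110101.
Concatenate: 010011111000011110101 = 0x9F0F5 (21 bits → U+9F0F5).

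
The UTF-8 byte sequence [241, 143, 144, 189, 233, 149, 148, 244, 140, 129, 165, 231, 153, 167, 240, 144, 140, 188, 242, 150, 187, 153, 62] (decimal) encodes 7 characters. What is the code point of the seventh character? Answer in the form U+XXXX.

U+003E

Offset 0: leading byte 0xF1 = 11110001 → 4-byte char #1 = F1 8F 90 BD.
Offset 4: leading byte 0xE9 = 11101001 → 3-byte char #2 = E9 95 94.
Offset 7: leading byte 0xF4 = 11110100 → 4-byte char #3 = F4 8C 81 A5.
Offset 11: leading byte 0xE7 = 11100111 → 3-byte char #4 = E7 99 A7.
Offset 14: leading byte 0xF0 = 11110000 → 4-byte char #5 = F0 90 8C BC.
Offset 18: leading byte 0xF2 = 11110010 → 4-byte char #6 = F2 96 BB 99.
Offset 22: leading byte 0x3E = 00111110 → 1-byte char #7 = 3E.
Leading byte 0x3E = 00111110 matches 0xxxxxxx → 1-byte sequence.
Byte 1: 0x3E = 00111110, payload 0111110 (7 bits).
Concatenate: 0111110 = 0x3E (7 bits → U+003E).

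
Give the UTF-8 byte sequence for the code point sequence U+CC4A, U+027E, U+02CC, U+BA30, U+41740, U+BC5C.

U+CC4A: 3-byte form → EC B1 8A.
U+027E: 2-byte form → C9 BE.
U+02CC: 2-byte form → CB 8C.
U+BA30: 3-byte form → EB A8 B0.
U+41740: 4-byte form → F1 81 9D 80.
U+BC5C: 3-byte form → EB B1 9C.
Concatenated (17 bytes): EC B1 8A C9 BE CB 8C EB A8 B0 F1 81 9D 80 EB B1 9C.

EC B1 8A C9 BE CB 8C EB A8 B0 F1 81 9D 80 EB B1 9C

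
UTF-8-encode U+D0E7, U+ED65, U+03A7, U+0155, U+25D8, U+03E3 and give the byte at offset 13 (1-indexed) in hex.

0x98

1-indexed offset 13 is 0-indexed offset 12.
U+D0E7 → 3-byte form ED 83 A7 at offsets 0–2.
U+ED65 → 3-byte form EE B5 A5 at offsets 3–5.
U+03A7 → 2-byte form CE A7 at offsets 6–7.
U+0155 → 2-byte form C5 95 at offsets 8–9.
U+25D8 → 3-byte form E2 97 98 at offsets 10–12.
Offset 12 falls in char 5's range; it's byte 3 of E2 97 98 = 0x98.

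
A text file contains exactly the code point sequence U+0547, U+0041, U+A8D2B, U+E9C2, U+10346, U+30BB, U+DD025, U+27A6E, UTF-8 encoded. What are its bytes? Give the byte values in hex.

D5 87 41 F2 A8 B4 AB EE A7 82 F0 90 8D 86 E3 82 BB F3 9D 80 A5 F0 A7 A9 AE

U+0547: 2-byte form → D5 87.
U+0041: 1-byte form → 41.
U+A8D2B: 4-byte form → F2 A8 B4 AB.
U+E9C2: 3-byte form → EE A7 82.
U+10346: 4-byte form → F0 90 8D 86.
U+30BB: 3-byte form → E3 82 BB.
U+DD025: 4-byte form → F3 9D 80 A5.
U+27A6E: 4-byte form → F0 A7 A9 AE.
Concatenated (25 bytes): D5 87 41 F2 A8 B4 AB EE A7 82 F0 90 8D 86 E3 82 BB F3 9D 80 A5 F0 A7 A9 AE.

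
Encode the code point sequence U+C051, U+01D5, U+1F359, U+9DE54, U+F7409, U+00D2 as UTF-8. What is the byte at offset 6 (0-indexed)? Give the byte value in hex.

U+C051 → 3-byte form EC 81 91 at offsets 0–2.
U+01D5 → 2-byte form C7 95 at offsets 3–4.
U+1F359 → 4-byte form F0 9F 8D 99 at offsets 5–8.
Offset 6 falls in char 3's range; it's byte 2 of F0 9F 8D 99 = 0x9F.

0x9F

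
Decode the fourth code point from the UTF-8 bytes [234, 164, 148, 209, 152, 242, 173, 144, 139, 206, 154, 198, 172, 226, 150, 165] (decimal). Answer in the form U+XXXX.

Offset 0: leading byte 0xEA = 11101010 → 3-byte char #1 = EA A4 94.
Offset 3: leading byte 0xD1 = 11010001 → 2-byte char #2 = D1 98.
Offset 5: leading byte 0xF2 = 11110010 → 4-byte char #3 = F2 AD 90 8B.
Offset 9: leading byte 0xCE = 11001110 → 2-byte char #4 = CE 9A.
Leading byte 0xCE = 11001110 matches 110xxxxx → 2-byte sequence.
Byte 1: 0xCE = 11001110, payload 01110 (5 bits).
Byte 2: 0x9A = 10011010 (10xxxxxx ✓), payload 011010.
Concatenate: 01110011010 = 0x39A (11 bits → U+039A).

U+039A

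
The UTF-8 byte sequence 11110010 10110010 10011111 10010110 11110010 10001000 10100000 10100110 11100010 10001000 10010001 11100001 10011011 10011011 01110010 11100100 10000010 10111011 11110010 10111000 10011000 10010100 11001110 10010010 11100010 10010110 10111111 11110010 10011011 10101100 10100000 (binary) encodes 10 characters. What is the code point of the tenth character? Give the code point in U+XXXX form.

Offset 0: leading byte 0xF2 = 11110010 → 4-byte char #1 = F2 B2 9F 96.
Offset 4: leading byte 0xF2 = 11110010 → 4-byte char #2 = F2 88 A0 A6.
Offset 8: leading byte 0xE2 = 11100010 → 3-byte char #3 = E2 88 91.
Offset 11: leading byte 0xE1 = 11100001 → 3-byte char #4 = E1 9B 9B.
Offset 14: leading byte 0x72 = 01110010 → 1-byte char #5 = 72.
Offset 15: leading byte 0xE4 = 11100100 → 3-byte char #6 = E4 82 BB.
Offset 18: leading byte 0xF2 = 11110010 → 4-byte char #7 = F2 B8 98 94.
Offset 22: leading byte 0xCE = 11001110 → 2-byte char #8 = CE 92.
Offset 24: leading byte 0xE2 = 11100010 → 3-byte char #9 = E2 96 BF.
Offset 27: leading byte 0xF2 = 11110010 → 4-byte char #10 = F2 9B AC A0.
Leading byte 0xF2 = 11110010 matches 11110xxx → 4-byte sequence.
Byte 1: 0xF2 = 11110010, payload 010 (3 bits).
Byte 2: 0x9B = 10011011 (10xxxxxx ✓), payload 011011.
Byte 3: 0xAC = 10101100 (10xxxxxx ✓), payload 101100.
Byte 4: 0xA0 = 10100000 (10xxxxxx ✓), payload 100000.
Concatenate: 010011011101100100000 = 0x9BB20 (21 bits → U+9BB20).

U+9BB20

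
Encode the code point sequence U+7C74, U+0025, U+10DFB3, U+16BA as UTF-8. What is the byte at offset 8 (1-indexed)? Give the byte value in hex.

1-indexed offset 8 is 0-indexed offset 7.
U+7C74 → 3-byte form E7 B1 B4 at offsets 0–2.
U+0025 → 1-byte form 25 at offsets 3–3.
U+10DFB3 → 4-byte form F4 8D BE B3 at offsets 4–7.
Offset 7 falls in char 3's range; it's byte 4 of F4 8D BE B3 = 0xB3.

0xB3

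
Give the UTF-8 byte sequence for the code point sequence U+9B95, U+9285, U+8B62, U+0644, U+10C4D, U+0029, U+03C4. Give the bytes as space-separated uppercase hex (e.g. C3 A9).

E9 AE 95 E9 8A 85 E8 AD A2 D9 84 F0 90 B1 8D 29 CF 84

U+9B95: 3-byte form → E9 AE 95.
U+9285: 3-byte form → E9 8A 85.
U+8B62: 3-byte form → E8 AD A2.
U+0644: 2-byte form → D9 84.
U+10C4D: 4-byte form → F0 90 B1 8D.
U+0029: 1-byte form → 29.
U+03C4: 2-byte form → CF 84.
Concatenated (18 bytes): E9 AE 95 E9 8A 85 E8 AD A2 D9 84 F0 90 B1 8D 29 CF 84.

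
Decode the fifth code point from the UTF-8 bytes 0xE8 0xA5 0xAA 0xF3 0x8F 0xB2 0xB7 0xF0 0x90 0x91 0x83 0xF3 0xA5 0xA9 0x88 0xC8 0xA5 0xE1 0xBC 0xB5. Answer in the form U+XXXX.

Offset 0: leading byte 0xE8 = 11101000 → 3-byte char #1 = E8 A5 AA.
Offset 3: leading byte 0xF3 = 11110011 → 4-byte char #2 = F3 8F B2 B7.
Offset 7: leading byte 0xF0 = 11110000 → 4-byte char #3 = F0 90 91 83.
Offset 11: leading byte 0xF3 = 11110011 → 4-byte char #4 = F3 A5 A9 88.
Offset 15: leading byte 0xC8 = 11001000 → 2-byte char #5 = C8 A5.
Leading byte 0xC8 = 11001000 matches 110xxxxx → 2-byte sequence.
Byte 1: 0xC8 = 11001000, payload 01000 (5 bits).
Byte 2: 0xA5 = 10100101 (10xxxxxx ✓), payload 100101.
Concatenate: 01000100101 = 0x225 (11 bits → U+0225).

U+0225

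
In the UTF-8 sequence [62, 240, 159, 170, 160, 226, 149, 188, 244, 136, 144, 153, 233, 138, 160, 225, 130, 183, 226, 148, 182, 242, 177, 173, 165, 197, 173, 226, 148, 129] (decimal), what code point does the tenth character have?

Offset 0: leading byte 0x3E = 00111110 → 1-byte char #1 = 3E.
Offset 1: leading byte 0xF0 = 11110000 → 4-byte char #2 = F0 9F AA A0.
Offset 5: leading byte 0xE2 = 11100010 → 3-byte char #3 = E2 95 BC.
Offset 8: leading byte 0xF4 = 11110100 → 4-byte char #4 = F4 88 90 99.
Offset 12: leading byte 0xE9 = 11101001 → 3-byte char #5 = E9 8A A0.
Offset 15: leading byte 0xE1 = 11100001 → 3-byte char #6 = E1 82 B7.
Offset 18: leading byte 0xE2 = 11100010 → 3-byte char #7 = E2 94 B6.
Offset 21: leading byte 0xF2 = 11110010 → 4-byte char #8 = F2 B1 AD A5.
Offset 25: leading byte 0xC5 = 11000101 → 2-byte char #9 = C5 AD.
Offset 27: leading byte 0xE2 = 11100010 → 3-byte char #10 = E2 94 81.
Leading byte 0xE2 = 11100010 matches 1110xxxx → 3-byte sequence.
Byte 1: 0xE2 = 11100010, payload 0010 (4 bits).
Byte 2: 0x94 = 10010100 (10xxxxxx ✓), payload 010100.
Byte 3: 0x81 = 10000001 (10xxxxxx ✓), payload 000001.
Concatenate: 0010010100000001 = 0x2501 (16 bits → U+2501).

U+2501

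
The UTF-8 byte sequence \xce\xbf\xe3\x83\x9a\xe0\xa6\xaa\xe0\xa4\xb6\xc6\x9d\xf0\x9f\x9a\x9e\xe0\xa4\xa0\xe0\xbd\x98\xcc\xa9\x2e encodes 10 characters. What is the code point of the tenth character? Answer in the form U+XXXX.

Offset 0: leading byte 0xCE = 11001110 → 2-byte char #1 = CE BF.
Offset 2: leading byte 0xE3 = 11100011 → 3-byte char #2 = E3 83 9A.
Offset 5: leading byte 0xE0 = 11100000 → 3-byte char #3 = E0 A6 AA.
Offset 8: leading byte 0xE0 = 11100000 → 3-byte char #4 = E0 A4 B6.
Offset 11: leading byte 0xC6 = 11000110 → 2-byte char #5 = C6 9D.
Offset 13: leading byte 0xF0 = 11110000 → 4-byte char #6 = F0 9F 9A 9E.
Offset 17: leading byte 0xE0 = 11100000 → 3-byte char #7 = E0 A4 A0.
Offset 20: leading byte 0xE0 = 11100000 → 3-byte char #8 = E0 BD 98.
Offset 23: leading byte 0xCC = 11001100 → 2-byte char #9 = CC A9.
Offset 25: leading byte 0x2E = 00101110 → 1-byte char #10 = 2E.
Leading byte 0x2E = 00101110 matches 0xxxxxxx → 1-byte sequence.
Byte 1: 0x2E = 00101110, payload 0101110 (7 bits).
Concatenate: 0101110 = 0x2E (7 bits → U+002E).

U+002E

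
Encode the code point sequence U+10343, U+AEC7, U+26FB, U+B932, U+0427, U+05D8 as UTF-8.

U+10343: 4-byte form → F0 90 8D 83.
U+AEC7: 3-byte form → EA BB 87.
U+26FB: 3-byte form → E2 9B BB.
U+B932: 3-byte form → EB A4 B2.
U+0427: 2-byte form → D0 A7.
U+05D8: 2-byte form → D7 98.
Concatenated (17 bytes): F0 90 8D 83 EA BB 87 E2 9B BB EB A4 B2 D0 A7 D7 98.

F0 90 8D 83 EA BB 87 E2 9B BB EB A4 B2 D0 A7 D7 98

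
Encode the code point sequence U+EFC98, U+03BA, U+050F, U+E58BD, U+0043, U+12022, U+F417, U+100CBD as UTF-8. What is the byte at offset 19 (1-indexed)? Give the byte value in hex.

1-indexed offset 19 is 0-indexed offset 18.
U+EFC98 → 4-byte form F3 AF B2 98 at offsets 0–3.
U+03BA → 2-byte form CE BA at offsets 4–5.
U+050F → 2-byte form D4 8F at offsets 6–7.
U+E58BD → 4-byte form F3 A5 A2 BD at offsets 8–11.
U+0043 → 1-byte form 43 at offsets 12–12.
U+12022 → 4-byte form F0 92 80 A2 at offsets 13–16.
U+F417 → 3-byte form EF 90 97 at offsets 17–19.
Offset 18 falls in char 7's range; it's byte 2 of EF 90 97 = 0x90.

0x90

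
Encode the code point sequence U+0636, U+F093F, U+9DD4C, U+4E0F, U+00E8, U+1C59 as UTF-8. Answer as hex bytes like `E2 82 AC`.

U+0636: 2-byte form → D8 B6.
U+F093F: 4-byte form → F3 B0 A4 BF.
U+9DD4C: 4-byte form → F2 9D B5 8C.
U+4E0F: 3-byte form → E4 B8 8F.
U+00E8: 2-byte form → C3 A8.
U+1C59: 3-byte form → E1 B1 99.
Concatenated (18 bytes): D8 B6 F3 B0 A4 BF F2 9D B5 8C E4 B8 8F C3 A8 E1 B1 99.

D8 B6 F3 B0 A4 BF F2 9D B5 8C E4 B8 8F C3 A8 E1 B1 99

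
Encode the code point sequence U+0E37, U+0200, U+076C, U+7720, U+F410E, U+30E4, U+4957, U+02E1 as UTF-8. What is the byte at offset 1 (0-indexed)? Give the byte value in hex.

0xB8

U+0E37 → 3-byte form E0 B8 B7 at offsets 0–2.
Offset 1 falls in char 1's range; it's byte 2 of E0 B8 B7 = 0xB8.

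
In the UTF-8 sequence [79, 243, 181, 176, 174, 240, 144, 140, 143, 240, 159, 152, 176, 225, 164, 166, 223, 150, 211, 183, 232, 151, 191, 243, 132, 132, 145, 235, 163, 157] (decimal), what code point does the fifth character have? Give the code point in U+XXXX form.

Offset 0: leading byte 0x4F = 01001111 → 1-byte char #1 = 4F.
Offset 1: leading byte 0xF3 = 11110011 → 4-byte char #2 = F3 B5 B0 AE.
Offset 5: leading byte 0xF0 = 11110000 → 4-byte char #3 = F0 90 8C 8F.
Offset 9: leading byte 0xF0 = 11110000 → 4-byte char #4 = F0 9F 98 B0.
Offset 13: leading byte 0xE1 = 11100001 → 3-byte char #5 = E1 A4 A6.
Leading byte 0xE1 = 11100001 matches 1110xxxx → 3-byte sequence.
Byte 1: 0xE1 = 11100001, payload 0001 (4 bits).
Byte 2: 0xA4 = 10100100 (10xxxxxx ✓), payload 100100.
Byte 3: 0xA6 = 10100110 (10xxxxxx ✓), payload 100110.
Concatenate: 0001100100100110 = 0x1926 (16 bits → U+1926).

U+1926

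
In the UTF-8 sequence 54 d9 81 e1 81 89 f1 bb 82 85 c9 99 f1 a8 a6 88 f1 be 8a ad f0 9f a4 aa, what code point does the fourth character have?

Offset 0: leading byte 0x54 = 01010100 → 1-byte char #1 = 54.
Offset 1: leading byte 0xD9 = 11011001 → 2-byte char #2 = D9 81.
Offset 3: leading byte 0xE1 = 11100001 → 3-byte char #3 = E1 81 89.
Offset 6: leading byte 0xF1 = 11110001 → 4-byte char #4 = F1 BB 82 85.
Leading byte 0xF1 = 11110001 matches 11110xxx → 4-byte sequence.
Byte 1: 0xF1 = 11110001, payload 001 (3 bits).
Byte 2: 0xBB = 10111011 (10xxxxxx ✓), payload 111011.
Byte 3: 0x82 = 10000010 (10xxxxxx ✓), payload 000010.
Byte 4: 0x85 = 10000101 (10xxxxxx ✓), payload 000101.
Concatenate: 001111011000010000101 = 0x7B085 (21 bits → U+7B085).

U+7B085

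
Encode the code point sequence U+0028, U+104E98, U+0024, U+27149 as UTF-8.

28 F4 84 BA 98 24 F0 A7 85 89

U+0028: 1-byte form → 28.
U+104E98: 4-byte form → F4 84 BA 98.
U+0024: 1-byte form → 24.
U+27149: 4-byte form → F0 A7 85 89.
Concatenated (10 bytes): 28 F4 84 BA 98 24 F0 A7 85 89.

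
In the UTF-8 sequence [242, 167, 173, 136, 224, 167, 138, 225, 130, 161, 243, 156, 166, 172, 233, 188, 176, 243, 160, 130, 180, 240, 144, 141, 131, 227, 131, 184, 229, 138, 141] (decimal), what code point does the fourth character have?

U+DC9AC

Offset 0: leading byte 0xF2 = 11110010 → 4-byte char #1 = F2 A7 AD 88.
Offset 4: leading byte 0xE0 = 11100000 → 3-byte char #2 = E0 A7 8A.
Offset 7: leading byte 0xE1 = 11100001 → 3-byte char #3 = E1 82 A1.
Offset 10: leading byte 0xF3 = 11110011 → 4-byte char #4 = F3 9C A6 AC.
Leading byte 0xF3 = 11110011 matches 11110xxx → 4-byte sequence.
Byte 1: 0xF3 = 11110011, payload 011 (3 bits).
Byte 2: 0x9C = 10011100 (10xxxxxx ✓), payload 011100.
Byte 3: 0xA6 = 10100110 (10xxxxxx ✓), payload 100110.
Byte 4: 0xAC = 10101100 (10xxxxxx ✓), payload 101100.
Concatenate: 011011100100110101100 = 0xDC9AC (21 bits → U+DC9AC).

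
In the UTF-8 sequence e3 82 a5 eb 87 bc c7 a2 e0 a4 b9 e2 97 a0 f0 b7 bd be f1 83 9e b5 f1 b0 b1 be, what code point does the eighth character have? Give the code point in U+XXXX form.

U+70C7E

Offset 0: leading byte 0xE3 = 11100011 → 3-byte char #1 = E3 82 A5.
Offset 3: leading byte 0xEB = 11101011 → 3-byte char #2 = EB 87 BC.
Offset 6: leading byte 0xC7 = 11000111 → 2-byte char #3 = C7 A2.
Offset 8: leading byte 0xE0 = 11100000 → 3-byte char #4 = E0 A4 B9.
Offset 11: leading byte 0xE2 = 11100010 → 3-byte char #5 = E2 97 A0.
Offset 14: leading byte 0xF0 = 11110000 → 4-byte char #6 = F0 B7 BD BE.
Offset 18: leading byte 0xF1 = 11110001 → 4-byte char #7 = F1 83 9E B5.
Offset 22: leading byte 0xF1 = 11110001 → 4-byte char #8 = F1 B0 B1 BE.
Leading byte 0xF1 = 11110001 matches 11110xxx → 4-byte sequence.
Byte 1: 0xF1 = 11110001, payload 001 (3 bits).
Byte 2: 0xB0 = 10110000 (10xxxxxx ✓), payload 110000.
Byte 3: 0xB1 = 10110001 (10xxxxxx ✓), payload 110001.
Byte 4: 0xBE = 10111110 (10xxxxxx ✓), payload 111110.
Concatenate: 001110000110001111110 = 0x70C7E (21 bits → U+70C7E).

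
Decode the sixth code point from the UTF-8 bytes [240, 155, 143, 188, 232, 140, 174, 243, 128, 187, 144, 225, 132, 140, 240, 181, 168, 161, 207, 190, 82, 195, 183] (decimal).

U+03FE

Offset 0: leading byte 0xF0 = 11110000 → 4-byte char #1 = F0 9B 8F BC.
Offset 4: leading byte 0xE8 = 11101000 → 3-byte char #2 = E8 8C AE.
Offset 7: leading byte 0xF3 = 11110011 → 4-byte char #3 = F3 80 BB 90.
Offset 11: leading byte 0xE1 = 11100001 → 3-byte char #4 = E1 84 8C.
Offset 14: leading byte 0xF0 = 11110000 → 4-byte char #5 = F0 B5 A8 A1.
Offset 18: leading byte 0xCF = 11001111 → 2-byte char #6 = CF BE.
Leading byte 0xCF = 11001111 matches 110xxxxx → 2-byte sequence.
Byte 1: 0xCF = 11001111, payload 01111 (5 bits).
Byte 2: 0xBE = 10111110 (10xxxxxx ✓), payload 111110.
Concatenate: 01111111110 = 0x3FE (11 bits → U+03FE).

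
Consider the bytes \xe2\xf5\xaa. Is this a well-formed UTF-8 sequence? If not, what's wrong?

invalid (non-continuation byte where continuation expected)

Leading byte 0xE2 = 11100010 → 3-byte form.
Byte 2 is 0xF5 = 11110101, which is not 10xxxxxx — expected a continuation byte.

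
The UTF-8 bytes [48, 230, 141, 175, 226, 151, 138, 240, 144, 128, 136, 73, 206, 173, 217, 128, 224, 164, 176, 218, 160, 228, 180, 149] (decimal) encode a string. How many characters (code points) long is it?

10

Byte at offset 0: 0x30 = 00110000 → 1-byte char (#1). Advance 1.
Byte at offset 1: 0xE6 = 11100110 → 3-byte char (#2). Advance 3.
Byte at offset 4: 0xE2 = 11100010 → 3-byte char (#3). Advance 3.
Byte at offset 7: 0xF0 = 11110000 → 4-byte char (#4). Advance 4.
Byte at offset 11: 0x49 = 01001001 → 1-byte char (#5). Advance 1.
Byte at offset 12: 0xCE = 11001110 → 2-byte char (#6). Advance 2.
Byte at offset 14: 0xD9 = 11011001 → 2-byte char (#7). Advance 2.
Byte at offset 16: 0xE0 = 11100000 → 3-byte char (#8). Advance 3.
Byte at offset 19: 0xDA = 11011010 → 2-byte char (#9). Advance 2.
Byte at offset 21: 0xE4 = 11100100 → 3-byte char (#10). Advance 3.
Reached end at offset 24 after 10 code points.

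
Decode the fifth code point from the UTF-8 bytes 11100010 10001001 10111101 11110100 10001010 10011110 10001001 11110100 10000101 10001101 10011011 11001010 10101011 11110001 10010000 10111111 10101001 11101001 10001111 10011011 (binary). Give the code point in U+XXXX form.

Offset 0: leading byte 0xE2 = 11100010 → 3-byte char #1 = E2 89 BD.
Offset 3: leading byte 0xF4 = 11110100 → 4-byte char #2 = F4 8A 9E 89.
Offset 7: leading byte 0xF4 = 11110100 → 4-byte char #3 = F4 85 8D 9B.
Offset 11: leading byte 0xCA = 11001010 → 2-byte char #4 = CA AB.
Offset 13: leading byte 0xF1 = 11110001 → 4-byte char #5 = F1 90 BF A9.
Leading byte 0xF1 = 11110001 matches 11110xxx → 4-byte sequence.
Byte 1: 0xF1 = 11110001, payload 001 (3 bits).
Byte 2: 0x90 = 10010000 (10xxxxxx ✓), payload 010000.
Byte 3: 0xBF = 10111111 (10xxxxxx ✓), payload 111111.
Byte 4: 0xA9 = 10101001 (10xxxxxx ✓), payload 101001.
Concatenate: 001010000111111101001 = 0x50FE9 (21 bits → U+50FE9).

U+50FE9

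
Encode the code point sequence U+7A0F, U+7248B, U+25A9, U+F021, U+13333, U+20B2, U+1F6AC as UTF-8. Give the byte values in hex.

E7 A8 8F F1 B2 92 8B E2 96 A9 EF 80 A1 F0 93 8C B3 E2 82 B2 F0 9F 9A AC

U+7A0F: 3-byte form → E7 A8 8F.
U+7248B: 4-byte form → F1 B2 92 8B.
U+25A9: 3-byte form → E2 96 A9.
U+F021: 3-byte form → EF 80 A1.
U+13333: 4-byte form → F0 93 8C B3.
U+20B2: 3-byte form → E2 82 B2.
U+1F6AC: 4-byte form → F0 9F 9A AC.
Concatenated (24 bytes): E7 A8 8F F1 B2 92 8B E2 96 A9 EF 80 A1 F0 93 8C B3 E2 82 B2 F0 9F 9A AC.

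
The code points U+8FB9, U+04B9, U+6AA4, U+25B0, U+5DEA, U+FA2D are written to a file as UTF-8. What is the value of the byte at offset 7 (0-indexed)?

U+8FB9 → 3-byte form E8 BE B9 at offsets 0–2.
U+04B9 → 2-byte form D2 B9 at offsets 3–4.
U+6AA4 → 3-byte form E6 AA A4 at offsets 5–7.
Offset 7 falls in char 3's range; it's byte 3 of E6 AA A4 = 0xA4.

0xA4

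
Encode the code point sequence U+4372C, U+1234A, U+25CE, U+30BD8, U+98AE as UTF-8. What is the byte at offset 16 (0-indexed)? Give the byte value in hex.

0xA2

U+4372C → 4-byte form F1 83 9C AC at offsets 0–3.
U+1234A → 4-byte form F0 92 8D 8A at offsets 4–7.
U+25CE → 3-byte form E2 97 8E at offsets 8–10.
U+30BD8 → 4-byte form F0 B0 AF 98 at offsets 11–14.
U+98AE → 3-byte form E9 A2 AE at offsets 15–17.
Offset 16 falls in char 5's range; it's byte 2 of E9 A2 AE = 0xA2.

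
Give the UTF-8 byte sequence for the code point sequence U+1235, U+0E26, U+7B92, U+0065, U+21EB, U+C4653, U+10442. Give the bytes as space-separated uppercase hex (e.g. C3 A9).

U+1235: 3-byte form → E1 88 B5.
U+0E26: 3-byte form → E0 B8 A6.
U+7B92: 3-byte form → E7 AE 92.
U+0065: 1-byte form → 65.
U+21EB: 3-byte form → E2 87 AB.
U+C4653: 4-byte form → F3 84 99 93.
U+10442: 4-byte form → F0 90 91 82.
Concatenated (21 bytes): E1 88 B5 E0 B8 A6 E7 AE 92 65 E2 87 AB F3 84 99 93 F0 90 91 82.

E1 88 B5 E0 B8 A6 E7 AE 92 65 E2 87 AB F3 84 99 93 F0 90 91 82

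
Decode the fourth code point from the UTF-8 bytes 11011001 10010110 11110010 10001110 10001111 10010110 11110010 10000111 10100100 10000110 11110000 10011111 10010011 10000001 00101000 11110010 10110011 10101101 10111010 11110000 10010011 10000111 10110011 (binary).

Offset 0: leading byte 0xD9 = 11011001 → 2-byte char #1 = D9 96.
Offset 2: leading byte 0xF2 = 11110010 → 4-byte char #2 = F2 8E 8F 96.
Offset 6: leading byte 0xF2 = 11110010 → 4-byte char #3 = F2 87 A4 86.
Offset 10: leading byte 0xF0 = 11110000 → 4-byte char #4 = F0 9F 93 81.
Leading byte 0xF0 = 11110000 matches 11110xxx → 4-byte sequence.
Byte 1: 0xF0 = 11110000, payload 000 (3 bits).
Byte 2: 0x9F = 10011111 (10xxxxxx ✓), payload 011111.
Byte 3: 0x93 = 10010011 (10xxxxxx ✓), payload 010011.
Byte 4: 0x81 = 10000001 (10xxxxxx ✓), payload 000001.
Concatenate: 000011111010011000001 = 0x1F4C1 (21 bits → U+1F4C1).

U+1F4C1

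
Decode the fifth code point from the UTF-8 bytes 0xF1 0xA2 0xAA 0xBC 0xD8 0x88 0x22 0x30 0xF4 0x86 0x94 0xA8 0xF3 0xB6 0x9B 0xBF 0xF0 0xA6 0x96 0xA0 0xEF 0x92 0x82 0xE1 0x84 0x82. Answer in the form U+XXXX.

U+106528

Offset 0: leading byte 0xF1 = 11110001 → 4-byte char #1 = F1 A2 AA BC.
Offset 4: leading byte 0xD8 = 11011000 → 2-byte char #2 = D8 88.
Offset 6: leading byte 0x22 = 00100010 → 1-byte char #3 = 22.
Offset 7: leading byte 0x30 = 00110000 → 1-byte char #4 = 30.
Offset 8: leading byte 0xF4 = 11110100 → 4-byte char #5 = F4 86 94 A8.
Leading byte 0xF4 = 11110100 matches 11110xxx → 4-byte sequence.
Byte 1: 0xF4 = 11110100, payload 100 (3 bits).
Byte 2: 0x86 = 10000110 (10xxxxxx ✓), payload 000110.
Byte 3: 0x94 = 10010100 (10xxxxxx ✓), payload 010100.
Byte 4: 0xA8 = 10101000 (10xxxxxx ✓), payload 101000.
Concatenate: 100000110010100101000 = 0x106528 (21 bits → U+106528).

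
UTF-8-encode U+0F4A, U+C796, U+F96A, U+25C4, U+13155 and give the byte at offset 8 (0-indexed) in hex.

U+0F4A → 3-byte form E0 BD 8A at offsets 0–2.
U+C796 → 3-byte form EC 9E 96 at offsets 3–5.
U+F96A → 3-byte form EF A5 AA at offsets 6–8.
Offset 8 falls in char 3's range; it's byte 3 of EF A5 AA = 0xAA.

0xAA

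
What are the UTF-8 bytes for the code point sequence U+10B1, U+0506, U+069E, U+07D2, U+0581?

U+10B1: 3-byte form → E1 82 B1.
U+0506: 2-byte form → D4 86.
U+069E: 2-byte form → DA 9E.
U+07D2: 2-byte form → DF 92.
U+0581: 2-byte form → D6 81.
Concatenated (11 bytes): E1 82 B1 D4 86 DA 9E DF 92 D6 81.

E1 82 B1 D4 86 DA 9E DF 92 D6 81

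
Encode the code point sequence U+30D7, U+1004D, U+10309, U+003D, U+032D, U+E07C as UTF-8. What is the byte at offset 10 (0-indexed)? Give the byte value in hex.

0x89

U+30D7 → 3-byte form E3 83 97 at offsets 0–2.
U+1004D → 4-byte form F0 90 81 8D at offsets 3–6.
U+10309 → 4-byte form F0 90 8C 89 at offsets 7–10.
Offset 10 falls in char 3's range; it's byte 4 of F0 90 8C 89 = 0x89.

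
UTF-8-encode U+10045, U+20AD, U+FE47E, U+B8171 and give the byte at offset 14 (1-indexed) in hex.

0x85

1-indexed offset 14 is 0-indexed offset 13.
U+10045 → 4-byte form F0 90 81 85 at offsets 0–3.
U+20AD → 3-byte form E2 82 AD at offsets 4–6.
U+FE47E → 4-byte form F3 BE 91 BE at offsets 7–10.
U+B8171 → 4-byte form F2 B8 85 B1 at offsets 11–14.
Offset 13 falls in char 4's range; it's byte 3 of F2 B8 85 B1 = 0x85.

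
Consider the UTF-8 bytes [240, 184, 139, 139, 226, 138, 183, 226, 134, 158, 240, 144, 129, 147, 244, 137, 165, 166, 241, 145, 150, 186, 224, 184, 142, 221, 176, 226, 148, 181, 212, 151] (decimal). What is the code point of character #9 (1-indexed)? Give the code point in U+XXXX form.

Offset 0: leading byte 0xF0 = 11110000 → 4-byte char #1 = F0 B8 8B 8B.
Offset 4: leading byte 0xE2 = 11100010 → 3-byte char #2 = E2 8A B7.
Offset 7: leading byte 0xE2 = 11100010 → 3-byte char #3 = E2 86 9E.
Offset 10: leading byte 0xF0 = 11110000 → 4-byte char #4 = F0 90 81 93.
Offset 14: leading byte 0xF4 = 11110100 → 4-byte char #5 = F4 89 A5 A6.
Offset 18: leading byte 0xF1 = 11110001 → 4-byte char #6 = F1 91 96 BA.
Offset 22: leading byte 0xE0 = 11100000 → 3-byte char #7 = E0 B8 8E.
Offset 25: leading byte 0xDD = 11011101 → 2-byte char #8 = DD B0.
Offset 27: leading byte 0xE2 = 11100010 → 3-byte char #9 = E2 94 B5.
Leading byte 0xE2 = 11100010 matches 1110xxxx → 3-byte sequence.
Byte 1: 0xE2 = 11100010, payload 0010 (4 bits).
Byte 2: 0x94 = 10010100 (10xxxxxx ✓), payload 010100.
Byte 3: 0xB5 = 10110101 (10xxxxxx ✓), payload 110101.
Concatenate: 0010010100110101 = 0x2535 (16 bits → U+2535).

U+2535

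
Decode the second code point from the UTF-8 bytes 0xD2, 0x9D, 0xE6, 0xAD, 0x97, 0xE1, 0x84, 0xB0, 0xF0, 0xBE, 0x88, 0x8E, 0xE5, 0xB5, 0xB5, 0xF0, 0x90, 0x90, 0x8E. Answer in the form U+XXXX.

Offset 0: leading byte 0xD2 = 11010010 → 2-byte char #1 = D2 9D.
Offset 2: leading byte 0xE6 = 11100110 → 3-byte char #2 = E6 AD 97.
Leading byte 0xE6 = 11100110 matches 1110xxxx → 3-byte sequence.
Byte 1: 0xE6 = 11100110, payload 0110 (4 bits).
Byte 2: 0xAD = 10101101 (10xxxxxx ✓), payload 101101.
Byte 3: 0x97 = 10010111 (10xxxxxx ✓), payload 010111.
Concatenate: 0110101101010111 = 0x6B57 (16 bits → U+6B57).

U+6B57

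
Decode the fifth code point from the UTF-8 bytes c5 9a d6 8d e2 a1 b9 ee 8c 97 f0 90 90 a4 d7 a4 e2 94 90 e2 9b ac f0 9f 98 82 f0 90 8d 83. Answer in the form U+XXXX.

Offset 0: leading byte 0xC5 = 11000101 → 2-byte char #1 = C5 9A.
Offset 2: leading byte 0xD6 = 11010110 → 2-byte char #2 = D6 8D.
Offset 4: leading byte 0xE2 = 11100010 → 3-byte char #3 = E2 A1 B9.
Offset 7: leading byte 0xEE = 11101110 → 3-byte char #4 = EE 8C 97.
Offset 10: leading byte 0xF0 = 11110000 → 4-byte char #5 = F0 90 90 A4.
Leading byte 0xF0 = 11110000 matches 11110xxx → 4-byte sequence.
Byte 1: 0xF0 = 11110000, payload 000 (3 bits).
Byte 2: 0x90 = 10010000 (10xxxxxx ✓), payload 010000.
Byte 3: 0x90 = 10010000 (10xxxxxx ✓), payload 010000.
Byte 4: 0xA4 = 10100100 (10xxxxxx ✓), payload 100100.
Concatenate: 000010000010000100100 = 0x10424 (21 bits → U+10424).

U+10424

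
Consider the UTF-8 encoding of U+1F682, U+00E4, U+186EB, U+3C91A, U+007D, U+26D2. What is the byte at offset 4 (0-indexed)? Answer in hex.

0xC3

U+1F682 → 4-byte form F0 9F 9A 82 at offsets 0–3.
U+00E4 → 2-byte form C3 A4 at offsets 4–5.
Offset 4 falls in char 2's range; it's byte 1 of C3 A4 = 0xC3.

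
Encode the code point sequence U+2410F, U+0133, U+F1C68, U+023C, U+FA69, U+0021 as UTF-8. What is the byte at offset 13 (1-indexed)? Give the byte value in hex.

0xEF

1-indexed offset 13 is 0-indexed offset 12.
U+2410F → 4-byte form F0 A4 84 8F at offsets 0–3.
U+0133 → 2-byte form C4 B3 at offsets 4–5.
U+F1C68 → 4-byte form F3 B1 B1 A8 at offsets 6–9.
U+023C → 2-byte form C8 BC at offsets 10–11.
U+FA69 → 3-byte form EF A9 A9 at offsets 12–14.
Offset 12 falls in char 5's range; it's byte 1 of EF A9 A9 = 0xEF.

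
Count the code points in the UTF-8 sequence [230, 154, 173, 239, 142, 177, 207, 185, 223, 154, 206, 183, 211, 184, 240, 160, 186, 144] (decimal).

Byte at offset 0: 0xE6 = 11100110 → 3-byte char (#1). Advance 3.
Byte at offset 3: 0xEF = 11101111 → 3-byte char (#2). Advance 3.
Byte at offset 6: 0xCF = 11001111 → 2-byte char (#3). Advance 2.
Byte at offset 8: 0xDF = 11011111 → 2-byte char (#4). Advance 2.
Byte at offset 10: 0xCE = 11001110 → 2-byte char (#5). Advance 2.
Byte at offset 12: 0xD3 = 11010011 → 2-byte char (#6). Advance 2.
Byte at offset 14: 0xF0 = 11110000 → 4-byte char (#7). Advance 4.
Reached end at offset 18 after 7 code points.

7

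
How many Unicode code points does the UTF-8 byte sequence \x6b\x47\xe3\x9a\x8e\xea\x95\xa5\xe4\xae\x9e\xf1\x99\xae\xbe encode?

Byte at offset 0: 0x6B = 01101011 → 1-byte char (#1). Advance 1.
Byte at offset 1: 0x47 = 01000111 → 1-byte char (#2). Advance 1.
Byte at offset 2: 0xE3 = 11100011 → 3-byte char (#3). Advance 3.
Byte at offset 5: 0xEA = 11101010 → 3-byte char (#4). Advance 3.
Byte at offset 8: 0xE4 = 11100100 → 3-byte char (#5). Advance 3.
Byte at offset 11: 0xF1 = 11110001 → 4-byte char (#6). Advance 4.
Reached end at offset 15 after 6 code points.

6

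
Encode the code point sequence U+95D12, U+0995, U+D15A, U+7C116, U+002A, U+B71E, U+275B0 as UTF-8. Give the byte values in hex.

U+95D12: 4-byte form → F2 95 B4 92.
U+0995: 3-byte form → E0 A6 95.
U+D15A: 3-byte form → ED 85 9A.
U+7C116: 4-byte form → F1 BC 84 96.
U+002A: 1-byte form → 2A.
U+B71E: 3-byte form → EB 9C 9E.
U+275B0: 4-byte form → F0 A7 96 B0.
Concatenated (22 bytes): F2 95 B4 92 E0 A6 95 ED 85 9A F1 BC 84 96 2A EB 9C 9E F0 A7 96 B0.

F2 95 B4 92 E0 A6 95 ED 85 9A F1 BC 84 96 2A EB 9C 9E F0 A7 96 B0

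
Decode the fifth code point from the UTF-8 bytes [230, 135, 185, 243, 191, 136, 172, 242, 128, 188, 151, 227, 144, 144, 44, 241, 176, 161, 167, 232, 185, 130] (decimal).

Offset 0: leading byte 0xE6 = 11100110 → 3-byte char #1 = E6 87 B9.
Offset 3: leading byte 0xF3 = 11110011 → 4-byte char #2 = F3 BF 88 AC.
Offset 7: leading byte 0xF2 = 11110010 → 4-byte char #3 = F2 80 BC 97.
Offset 11: leading byte 0xE3 = 11100011 → 3-byte char #4 = E3 90 90.
Offset 14: leading byte 0x2C = 00101100 → 1-byte char #5 = 2C.
Leading byte 0x2C = 00101100 matches 0xxxxxxx → 1-byte sequence.
Byte 1: 0x2C = 00101100, payload 0101100 (7 bits).
Concatenate: 0101100 = 0x2C (7 bits → U+002C).

U+002C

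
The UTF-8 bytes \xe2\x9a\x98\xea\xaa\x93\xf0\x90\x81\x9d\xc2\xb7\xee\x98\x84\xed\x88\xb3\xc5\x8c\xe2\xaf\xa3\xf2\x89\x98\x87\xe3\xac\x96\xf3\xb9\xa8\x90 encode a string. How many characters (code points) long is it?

Byte at offset 0: 0xE2 = 11100010 → 3-byte char (#1). Advance 3.
Byte at offset 3: 0xEA = 11101010 → 3-byte char (#2). Advance 3.
Byte at offset 6: 0xF0 = 11110000 → 4-byte char (#3). Advance 4.
Byte at offset 10: 0xC2 = 11000010 → 2-byte char (#4). Advance 2.
Byte at offset 12: 0xEE = 11101110 → 3-byte char (#5). Advance 3.
Byte at offset 15: 0xED = 11101101 → 3-byte char (#6). Advance 3.
Byte at offset 18: 0xC5 = 11000101 → 2-byte char (#7). Advance 2.
Byte at offset 20: 0xE2 = 11100010 → 3-byte char (#8). Advance 3.
Byte at offset 23: 0xF2 = 11110010 → 4-byte char (#9). Advance 4.
Byte at offset 27: 0xE3 = 11100011 → 3-byte char (#10). Advance 3.
Byte at offset 30: 0xF3 = 11110011 → 4-byte char (#11). Advance 4.
Reached end at offset 34 after 11 code points.

11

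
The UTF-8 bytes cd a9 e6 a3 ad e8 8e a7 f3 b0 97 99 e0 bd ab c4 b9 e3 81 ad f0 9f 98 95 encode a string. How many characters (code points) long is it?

8

Byte at offset 0: 0xCD = 11001101 → 2-byte char (#1). Advance 2.
Byte at offset 2: 0xE6 = 11100110 → 3-byte char (#2). Advance 3.
Byte at offset 5: 0xE8 = 11101000 → 3-byte char (#3). Advance 3.
Byte at offset 8: 0xF3 = 11110011 → 4-byte char (#4). Advance 4.
Byte at offset 12: 0xE0 = 11100000 → 3-byte char (#5). Advance 3.
Byte at offset 15: 0xC4 = 11000100 → 2-byte char (#6). Advance 2.
Byte at offset 17: 0xE3 = 11100011 → 3-byte char (#7). Advance 3.
Byte at offset 20: 0xF0 = 11110000 → 4-byte char (#8). Advance 4.
Reached end at offset 24 after 8 code points.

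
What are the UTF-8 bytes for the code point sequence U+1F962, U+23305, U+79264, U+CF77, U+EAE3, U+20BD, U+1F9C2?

U+1F962: 4-byte form → F0 9F A5 A2.
U+23305: 4-byte form → F0 A3 8C 85.
U+79264: 4-byte form → F1 B9 89 A4.
U+CF77: 3-byte form → EC BD B7.
U+EAE3: 3-byte form → EE AB A3.
U+20BD: 3-byte form → E2 82 BD.
U+1F9C2: 4-byte form → F0 9F A7 82.
Concatenated (25 bytes): F0 9F A5 A2 F0 A3 8C 85 F1 B9 89 A4 EC BD B7 EE AB A3 E2 82 BD F0 9F A7 82.

F0 9F A5 A2 F0 A3 8C 85 F1 B9 89 A4 EC BD B7 EE AB A3 E2 82 BD F0 9F A7 82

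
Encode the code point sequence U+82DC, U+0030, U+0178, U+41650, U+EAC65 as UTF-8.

E8 8B 9C 30 C5 B8 F1 81 99 90 F3 AA B1 A5

U+82DC: 3-byte form → E8 8B 9C.
U+0030: 1-byte form → 30.
U+0178: 2-byte form → C5 B8.
U+41650: 4-byte form → F1 81 99 90.
U+EAC65: 4-byte form → F3 AA B1 A5.
Concatenated (14 bytes): E8 8B 9C 30 C5 B8 F1 81 99 90 F3 AA B1 A5.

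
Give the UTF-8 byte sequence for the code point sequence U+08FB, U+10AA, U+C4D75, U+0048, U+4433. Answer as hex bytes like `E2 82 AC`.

E0 A3 BB E1 82 AA F3 84 B5 B5 48 E4 90 B3

U+08FB: 3-byte form → E0 A3 BB.
U+10AA: 3-byte form → E1 82 AA.
U+C4D75: 4-byte form → F3 84 B5 B5.
U+0048: 1-byte form → 48.
U+4433: 3-byte form → E4 90 B3.
Concatenated (14 bytes): E0 A3 BB E1 82 AA F3 84 B5 B5 48 E4 90 B3.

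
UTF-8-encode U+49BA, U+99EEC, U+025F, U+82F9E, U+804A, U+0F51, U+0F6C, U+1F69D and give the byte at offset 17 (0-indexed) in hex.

U+49BA → 3-byte form E4 A6 BA at offsets 0–2.
U+99EEC → 4-byte form F2 99 BB AC at offsets 3–6.
U+025F → 2-byte form C9 9F at offsets 7–8.
U+82F9E → 4-byte form F2 82 BE 9E at offsets 9–12.
U+804A → 3-byte form E8 81 8A at offsets 13–15.
U+0F51 → 3-byte form E0 BD 91 at offsets 16–18.
Offset 17 falls in char 6's range; it's byte 2 of E0 BD 91 = 0xBD.

0xBD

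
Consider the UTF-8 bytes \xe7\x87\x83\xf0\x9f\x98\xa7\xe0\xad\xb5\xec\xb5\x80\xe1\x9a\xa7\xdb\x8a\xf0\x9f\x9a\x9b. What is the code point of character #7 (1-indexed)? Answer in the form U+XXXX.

U+1F69B

Offset 0: leading byte 0xE7 = 11100111 → 3-byte char #1 = E7 87 83.
Offset 3: leading byte 0xF0 = 11110000 → 4-byte char #2 = F0 9F 98 A7.
Offset 7: leading byte 0xE0 = 11100000 → 3-byte char #3 = E0 AD B5.
Offset 10: leading byte 0xEC = 11101100 → 3-byte char #4 = EC B5 80.
Offset 13: leading byte 0xE1 = 11100001 → 3-byte char #5 = E1 9A A7.
Offset 16: leading byte 0xDB = 11011011 → 2-byte char #6 = DB 8A.
Offset 18: leading byte 0xF0 = 11110000 → 4-byte char #7 = F0 9F 9A 9B.
Leading byte 0xF0 = 11110000 matches 11110xxx → 4-byte sequence.
Byte 1: 0xF0 = 11110000, payload 000 (3 bits).
Byte 2: 0x9F = 10011111 (10xxxxxx ✓), payload 011111.
Byte 3: 0x9A = 10011010 (10xxxxxx ✓), payload 011010.
Byte 4: 0x9B = 10011011 (10xxxxxx ✓), payload 011011.
Concatenate: 000011111011010011011 = 0x1F69B (21 bits → U+1F69B).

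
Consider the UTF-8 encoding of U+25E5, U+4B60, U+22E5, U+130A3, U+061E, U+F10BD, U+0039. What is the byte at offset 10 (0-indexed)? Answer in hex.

0x93

U+25E5 → 3-byte form E2 97 A5 at offsets 0–2.
U+4B60 → 3-byte form E4 AD A0 at offsets 3–5.
U+22E5 → 3-byte form E2 8B A5 at offsets 6–8.
U+130A3 → 4-byte form F0 93 82 A3 at offsets 9–12.
Offset 10 falls in char 4's range; it's byte 2 of F0 93 82 A3 = 0x93.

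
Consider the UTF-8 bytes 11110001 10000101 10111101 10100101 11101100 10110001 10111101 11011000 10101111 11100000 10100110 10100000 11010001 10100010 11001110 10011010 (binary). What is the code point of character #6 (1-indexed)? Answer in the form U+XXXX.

Offset 0: leading byte 0xF1 = 11110001 → 4-byte char #1 = F1 85 BD A5.
Offset 4: leading byte 0xEC = 11101100 → 3-byte char #2 = EC B1 BD.
Offset 7: leading byte 0xD8 = 11011000 → 2-byte char #3 = D8 AF.
Offset 9: leading byte 0xE0 = 11100000 → 3-byte char #4 = E0 A6 A0.
Offset 12: leading byte 0xD1 = 11010001 → 2-byte char #5 = D1 A2.
Offset 14: leading byte 0xCE = 11001110 → 2-byte char #6 = CE 9A.
Leading byte 0xCE = 11001110 matches 110xxxxx → 2-byte sequence.
Byte 1: 0xCE = 11001110, payload 01110 (5 bits).
Byte 2: 0x9A = 10011010 (10xxxxxx ✓), payload 011010.
Concatenate: 01110011010 = 0x39A (11 bits → U+039A).

U+039A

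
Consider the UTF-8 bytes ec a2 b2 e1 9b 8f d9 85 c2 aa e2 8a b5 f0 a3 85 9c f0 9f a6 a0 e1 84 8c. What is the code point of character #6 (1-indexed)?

U+2315C

Offset 0: leading byte 0xEC = 11101100 → 3-byte char #1 = EC A2 B2.
Offset 3: leading byte 0xE1 = 11100001 → 3-byte char #2 = E1 9B 8F.
Offset 6: leading byte 0xD9 = 11011001 → 2-byte char #3 = D9 85.
Offset 8: leading byte 0xC2 = 11000010 → 2-byte char #4 = C2 AA.
Offset 10: leading byte 0xE2 = 11100010 → 3-byte char #5 = E2 8A B5.
Offset 13: leading byte 0xF0 = 11110000 → 4-byte char #6 = F0 A3 85 9C.
Leading byte 0xF0 = 11110000 matches 11110xxx → 4-byte sequence.
Byte 1: 0xF0 = 11110000, payload 000 (3 bits).
Byte 2: 0xA3 = 10100011 (10xxxxxx ✓), payload 100011.
Byte 3: 0x85 = 10000101 (10xxxxxx ✓), payload 000101.
Byte 4: 0x9C = 10011100 (10xxxxxx ✓), payload 011100.
Concatenate: 000100011000101011100 = 0x2315C (21 bits → U+2315C).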